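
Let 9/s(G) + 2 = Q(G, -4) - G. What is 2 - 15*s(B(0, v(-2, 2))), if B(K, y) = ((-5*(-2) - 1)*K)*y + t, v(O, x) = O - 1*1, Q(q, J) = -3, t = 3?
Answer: 151/8 ≈ 18.875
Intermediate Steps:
v(O, x) = -1 + O (v(O, x) = O - 1 = -1 + O)
B(K, y) = 3 + 9*K*y (B(K, y) = ((-5*(-2) - 1)*K)*y + 3 = ((10 - 1)*K)*y + 3 = (9*K)*y + 3 = 9*K*y + 3 = 3 + 9*K*y)
s(G) = 9/(-5 - G) (s(G) = 9/(-2 + (-3 - G)) = 9/(-5 - G))
2 - 15*s(B(0, v(-2, 2))) = 2 - (-135)/(5 + (3 + 9*0*(-1 - 2))) = 2 - (-135)/(5 + (3 + 9*0*(-3))) = 2 - (-135)/(5 + (3 + 0)) = 2 - (-135)/(5 + 3) = 2 - (-135)/8 = 2 - 15*(-9/8) = 2 + 135/8 = 151/8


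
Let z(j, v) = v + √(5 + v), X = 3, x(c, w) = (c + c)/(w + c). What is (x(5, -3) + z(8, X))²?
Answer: 72 + 32*√2 ≈ 117.25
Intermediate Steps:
x(c, w) = 2*c/(c + w) (x(c, w) = (2*c)/(c + w) = 2*c/(c + w))
(x(5, -3) + z(8, X))² = (2*5/(5 - 3) + (3 + √(5 + 3)))² = (2*5/2 + (3 + √8))² = (2*5*(½) + (3 + 2*√2))² = (5 + (3 + 2*√2))² = (8 + 2*√2)²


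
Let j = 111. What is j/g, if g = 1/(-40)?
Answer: -4440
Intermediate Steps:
g = -1/40 ≈ -0.025000
j/g = 111/(-1/40) = -40*111 = -4440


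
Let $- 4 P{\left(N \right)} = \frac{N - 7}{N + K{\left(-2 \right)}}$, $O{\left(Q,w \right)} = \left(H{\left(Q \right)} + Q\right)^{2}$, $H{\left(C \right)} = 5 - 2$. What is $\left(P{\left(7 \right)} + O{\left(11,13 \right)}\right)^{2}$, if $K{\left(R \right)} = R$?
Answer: $38416$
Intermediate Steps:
$H{\left(C \right)} = 3$ ($H{\left(C \right)} = 5 - 2 = 3$)
$O{\left(Q,w \right)} = \left(3 + Q\right)^{2}$
$P{\left(N \right)} = - \frac{-7 + N}{4 \left(-2 + N\right)}$ ($P{\left(N \right)} = - \frac{\left(N - 7\right) \frac{1}{N - 2}}{4} = - \frac{\left(-7 + N\right) \frac{1}{-2 + N}}{4} = - \frac{\frac{1}{-2 + N} \left(-7 + N\right)}{4} = - \frac{-7 + N}{4 \left(-2 + N\right)}$)
$\left(P{\left(7 \right)} + O{\left(11,13 \right)}\right)^{2} = \left(\frac{7 - 7}{4 \left(-2 + 7\right)} + \left(3 + 11\right)^{2}\right)^{2} = \left(\frac{7 - 7}{4 \cdot 5} + 14^{2}\right)^{2} = \left(\frac{1}{4} \cdot \frac{1}{5} \cdot 0 + 196\right)^{2} = \left(0 + 196\right)^{2} = 196^{2} = 38416$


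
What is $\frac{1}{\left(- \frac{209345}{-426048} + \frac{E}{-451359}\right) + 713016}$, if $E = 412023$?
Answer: $\frac{21366733248}{15234813667797607} \approx 1.4025 \cdot 10^{-6}$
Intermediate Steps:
$\frac{1}{\left(- \frac{209345}{-426048} + \frac{E}{-451359}\right) + 713016} = \frac{1}{\left(- \frac{209345}{-426048} + \frac{412023}{-451359}\right) + 713016} = \frac{1}{\left(\left(-209345\right) \left(- \frac{1}{426048}\right) + 412023 \left(- \frac{1}{451359}\right)\right) + 713016} = \frac{1}{\left(\frac{209345}{426048} - \frac{137341}{150453}\right) + 713016} = \frac{1}{- \frac{9005758361}{21366733248} + 713016} = \frac{1}{\frac{15234813667797607}{21366733248}} = \frac{21366733248}{15234813667797607}$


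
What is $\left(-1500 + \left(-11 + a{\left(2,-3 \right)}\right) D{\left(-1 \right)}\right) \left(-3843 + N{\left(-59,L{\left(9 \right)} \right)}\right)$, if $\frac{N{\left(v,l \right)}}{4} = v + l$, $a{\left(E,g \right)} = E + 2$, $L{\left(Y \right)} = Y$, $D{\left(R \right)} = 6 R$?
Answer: $5894694$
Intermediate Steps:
$a{\left(E,g \right)} = 2 + E$
$N{\left(v,l \right)} = 4 l + 4 v$ ($N{\left(v,l \right)} = 4 \left(v + l\right) = 4 \left(l + v\right) = 4 l + 4 v$)
$\left(-1500 + \left(-11 + a{\left(2,-3 \right)}\right) D{\left(-1 \right)}\right) \left(-3843 + N{\left(-59,L{\left(9 \right)} \right)}\right) = \left(-1500 + \left(-11 + \left(2 + 2\right)\right) 6 \left(-1\right)\right) \left(-3843 + \left(4 \cdot 9 + 4 \left(-59\right)\right)\right) = \left(-1500 + \left(-11 + 4\right) \left(-6\right)\right) \left(-3843 + \left(36 - 236\right)\right) = \left(-1500 - -42\right) \left(-3843 - 200\right) = \left(-1500 + 42\right) \left(-4043\right) = \left(-1458\right) \left(-4043\right) = 5894694$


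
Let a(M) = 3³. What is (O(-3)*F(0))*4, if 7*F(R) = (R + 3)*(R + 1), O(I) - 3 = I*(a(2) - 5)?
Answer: -108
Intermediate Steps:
a(M) = 27
O(I) = 3 + 22*I (O(I) = 3 + I*(27 - 5) = 3 + I*22 = 3 + 22*I)
F(R) = (1 + R)*(3 + R)/7 (F(R) = ((R + 3)*(R + 1))/7 = ((3 + R)*(1 + R))/7 = ((1 + R)*(3 + R))/7 = (1 + R)*(3 + R)/7)
(O(-3)*F(0))*4 = ((3 + 22*(-3))*(3/7 + (⅐)*0² + (4/7)*0))*4 = ((3 - 66)*(3/7 + (⅐)*0 + 0))*4 = -63*(3/7 + 0 + 0)*4 = -63*3/7*4 = -27*4 = -108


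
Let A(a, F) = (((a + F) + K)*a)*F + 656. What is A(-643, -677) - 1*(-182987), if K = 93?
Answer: -533942954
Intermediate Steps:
A(a, F) = 656 + F*a*(93 + F + a) (A(a, F) = (((a + F) + 93)*a)*F + 656 = (((F + a) + 93)*a)*F + 656 = ((93 + F + a)*a)*F + 656 = (a*(93 + F + a))*F + 656 = F*a*(93 + F + a) + 656 = 656 + F*a*(93 + F + a))
A(-643, -677) - 1*(-182987) = (656 - 677*(-643)² - 643*(-677)² + 93*(-677)*(-643)) - 1*(-182987) = (656 - 677*413449 - 643*458329 + 40483923) + 182987 = (656 - 279904973 - 294705547 + 40483923) + 182987 = -534125941 + 182987 = -533942954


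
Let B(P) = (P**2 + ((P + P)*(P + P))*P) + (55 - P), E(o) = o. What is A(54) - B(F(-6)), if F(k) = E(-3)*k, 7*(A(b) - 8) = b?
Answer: -165713/7 ≈ -23673.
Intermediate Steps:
A(b) = 8 + b/7
F(k) = -3*k
B(P) = 55 + P**2 - P + 4*P**3 (B(P) = (P**2 + ((2*P)*(2*P))*P) + (55 - P) = (P**2 + (4*P**2)*P) + (55 - P) = (P**2 + 4*P**3) + (55 - P) = 55 + P**2 - P + 4*P**3)
A(54) - B(F(-6)) = (8 + (1/7)*54) - (55 + (-3*(-6))**2 - (-3)*(-6) + 4*(-3*(-6))**3) = (8 + 54/7) - (55 + 18**2 - 1*18 + 4*18**3) = 110/7 - (55 + 324 - 18 + 4*5832) = 110/7 - (55 + 324 - 18 + 23328) = 110/7 - 1*23689 = 110/7 - 23689 = -165713/7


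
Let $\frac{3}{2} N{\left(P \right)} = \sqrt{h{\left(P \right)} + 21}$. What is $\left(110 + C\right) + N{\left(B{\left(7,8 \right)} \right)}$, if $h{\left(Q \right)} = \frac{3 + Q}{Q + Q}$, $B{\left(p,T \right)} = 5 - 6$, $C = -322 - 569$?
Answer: $-781 + \frac{4 \sqrt{5}}{3} \approx -778.02$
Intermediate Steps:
$C = -891$ ($C = -322 - 569 = -891$)
$B{\left(p,T \right)} = -1$ ($B{\left(p,T \right)} = 5 - 6 = -1$)
$h{\left(Q \right)} = \frac{3 + Q}{2 Q}$
$N{\left(P \right)} = \frac{2 \sqrt{21 + \frac{3 + P}{2 P}}}{3}$ ($N{\left(P \right)} = \frac{2 \sqrt{\frac{3 + P}{2 P} + 21}}{3} = \frac{2 \sqrt{21 + \frac{3 + P}{2 P}}}{3}$)
$\left(110 + C\right) + N{\left(B{\left(7,8 \right)} \right)} = \left(110 - 891\right) + \frac{\sqrt{86 + \frac{6}{-1}}}{3} = -781 + \frac{\sqrt{86 + 6 \left(-1\right)}}{3} = -781 + \frac{\sqrt{86 - 6}}{3} = -781 + \frac{\sqrt{80}}{3} = -781 + \frac{4 \sqrt{5}}{3}$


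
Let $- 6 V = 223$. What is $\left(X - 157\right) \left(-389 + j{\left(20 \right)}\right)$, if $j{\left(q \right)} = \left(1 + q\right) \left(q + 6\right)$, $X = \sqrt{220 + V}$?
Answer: $-24649 + \frac{157 \sqrt{6582}}{6} \approx -22526.0$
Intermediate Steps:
$V = - \frac{223}{6}$ ($V = \left(- \frac{1}{6}\right) 223 = - \frac{223}{6} \approx -37.167$)
$X = \frac{\sqrt{6582}}{6}$ ($X = \sqrt{220 - \frac{223}{6}} = \sqrt{\frac{1097}{6}} = \frac{\sqrt{6582}}{6} \approx 13.522$)
$j{\left(q \right)} = \left(1 + q\right) \left(6 + q\right)$
$\left(X - 157\right) \left(-389 + j{\left(20 \right)}\right) = \left(\frac{\sqrt{6582}}{6} - 157\right) \left(-389 + \left(6 + 20^{2} + 7 \cdot 20\right)\right) = \left(-157 + \frac{\sqrt{6582}}{6}\right) \left(-389 + \left(6 + 400 + 140\right)\right) = \left(-157 + \frac{\sqrt{6582}}{6}\right) \left(-389 + 546\right) = \left(-157 + \frac{\sqrt{6582}}{6}\right) 157 = -24649 + \frac{157 \sqrt{6582}}{6}$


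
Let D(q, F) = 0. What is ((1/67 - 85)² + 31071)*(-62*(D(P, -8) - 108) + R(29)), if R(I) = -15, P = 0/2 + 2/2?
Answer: 1148459590755/4489 ≈ 2.5584e+8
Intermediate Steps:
P = 1 (P = 0*(½) + 2*(½) = 0 + 1 = 1)
((1/67 - 85)² + 31071)*(-62*(D(P, -8) - 108) + R(29)) = ((1/67 - 85)² + 31071)*(-62*(0 - 108) - 15) = ((1/67 - 85)² + 31071)*(-62*(-108) - 15) = ((-5694/67)² + 31071)*(6696 - 15) = (32421636/4489 + 31071)*6681 = (171899355/4489)*6681 = 1148459590755/4489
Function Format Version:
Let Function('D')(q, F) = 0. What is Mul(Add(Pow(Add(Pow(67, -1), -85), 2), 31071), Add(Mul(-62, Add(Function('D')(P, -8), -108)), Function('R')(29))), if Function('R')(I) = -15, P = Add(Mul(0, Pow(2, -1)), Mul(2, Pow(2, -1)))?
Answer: Rational(1148459590755, 4489) ≈ 2.5584e+8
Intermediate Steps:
P = 1 (P = Add(Mul(0, Rational(1, 2)), Mul(2, Rational(1, 2))) = Add(0, 1) = 1)
Mul(Add(Pow(Add(Pow(67, -1), -85), 2), 31071), Add(Mul(-62, Add(Function('D')(P, -8), -108)), Function('R')(29))) = Mul(Add(Pow(Add(Pow(67, -1), -85), 2), 31071), Add(Mul(-62, Add(0, -108)), -15)) = Mul(Add(Pow(Add(Rational(1, 67), -85), 2), 31071), Add(Mul(-62, -108), -15)) = Mul(Add(Pow(Rational(-5694, 67), 2), 31071), Add(6696, -15)) = Mul(Add(Rational(32421636, 4489), 31071), 6681) = Mul(Rational(171899355, 4489), 6681) = Rational(1148459590755, 4489)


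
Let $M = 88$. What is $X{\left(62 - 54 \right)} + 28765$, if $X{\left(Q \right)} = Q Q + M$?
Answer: $28917$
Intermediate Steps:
$X{\left(Q \right)} = 88 + Q^{2}$ ($X{\left(Q \right)} = Q Q + 88 = Q^{2} + 88 = 88 + Q^{2}$)
$X{\left(62 - 54 \right)} + 28765 = \left(88 + \left(62 - 54\right)^{2}\right) + 28765 = \left(88 + 8^{2}\right) + 28765 = \left(88 + 64\right) + 28765 = 152 + 28765 = 28917$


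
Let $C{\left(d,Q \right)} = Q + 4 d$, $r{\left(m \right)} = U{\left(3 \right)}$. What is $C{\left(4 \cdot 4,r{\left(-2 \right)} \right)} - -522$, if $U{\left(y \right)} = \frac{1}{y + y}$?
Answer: $\frac{3517}{6} \approx 586.17$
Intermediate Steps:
$U{\left(y \right)} = \frac{1}{2 y}$
$r{\left(m \right)} = \frac{1}{6}$ ($r{\left(m \right)} = \frac{1}{2 \cdot 3} = \frac{1}{2} \cdot \frac{1}{3} = \frac{1}{6}$)
$C{\left(4 \cdot 4,r{\left(-2 \right)} \right)} - -522 = \left(\frac{1}{6} + 4 \cdot 4 \cdot 4\right) - -522 = \left(\frac{1}{6} + 4 \cdot 16\right) + 522 = \left(\frac{1}{6} + 64\right) + 522 = \frac{385}{6} + 522 = \frac{3517}{6}$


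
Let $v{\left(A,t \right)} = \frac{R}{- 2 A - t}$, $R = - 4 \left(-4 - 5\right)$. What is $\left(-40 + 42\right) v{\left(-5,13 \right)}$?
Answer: $-24$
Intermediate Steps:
$R = 36$ ($R = \left(-4\right) \left(-9\right) = 36$)
$v{\left(A,t \right)} = \frac{36}{- t - 2 A}$ ($v{\left(A,t \right)} = \frac{36}{- 2 A - t} = \frac{36}{- t - 2 A}$)
$\left(-40 + 42\right) v{\left(-5,13 \right)} = \left(-40 + 42\right) \left(- \frac{36}{13 + 2 \left(-5\right)}\right) = 2 \left(- \frac{36}{13 - 10}\right) = 2 \left(- \frac{36}{3}\right) = 2 \left(\left(-36\right) \frac{1}{3}\right) = 2 \left(-12\right) = -24$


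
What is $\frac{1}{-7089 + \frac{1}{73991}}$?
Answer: $- \frac{73991}{524522198} \approx -0.00014106$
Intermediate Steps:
$\frac{1}{-7089 + \frac{1}{73991}} = \frac{1}{- \frac{524522198}{73991}} = - \frac{73991}{524522198}$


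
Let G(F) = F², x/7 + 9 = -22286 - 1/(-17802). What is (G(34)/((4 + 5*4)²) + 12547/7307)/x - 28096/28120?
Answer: -570385249474967541/570858846987119320 ≈ -0.99917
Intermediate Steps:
x = -2778269123/17802 (x = -63 + 7*(-22286 - 1/(-17802)) = -63 + 7*(-22286 - 1*(-1/17802)) = -63 + 7*(-22286 + 1/17802) = -63 + 7*(-396735371/17802) = -63 - 2777147597/17802 = -2778269123/17802 ≈ -1.5607e+5)
(G(34)/((4 + 5*4)²) + 12547/7307)/x - 28096/28120 = (34²/((4 + 5*4)²) + 12547/7307)/(-2778269123/17802) - 28096/28120 = (1156/((4 + 20)²) + 12547*(1/7307))*(-17802/2778269123) - 28096*1/28120 = (1156/(24²) + 12547/7307)*(-17802/2778269123) - 3512/3515 = (1156/576 + 12547/7307)*(-17802/2778269123) - 3512/3515 = (1156*(1/576) + 12547/7307)*(-17802/2778269123) - 3512/3515 = (289/144 + 12547/7307)*(-17802/2778269123) - 3512/3515 = (3918491/1052208)*(-17802/2778269123) - 3512/3515 = -3875387599/162406499854088 - 3512/3515 = -570385249474967541/570858846987119320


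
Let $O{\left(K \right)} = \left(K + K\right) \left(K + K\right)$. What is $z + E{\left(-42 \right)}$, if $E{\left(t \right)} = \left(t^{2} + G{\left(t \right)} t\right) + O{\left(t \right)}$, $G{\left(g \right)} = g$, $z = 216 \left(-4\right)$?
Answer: $9720$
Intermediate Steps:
$z = -864$
$O{\left(K \right)} = 4 K^{2}$ ($O{\left(K \right)} = 2 K 2 K = 4 K^{2}$)
$E{\left(t \right)} = 6 t^{2}$ ($E{\left(t \right)} = \left(t^{2} + t t\right) + 4 t^{2} = \left(t^{2} + t^{2}\right) + 4 t^{2} = 2 t^{2} + 4 t^{2} = 6 t^{2}$)
$z + E{\left(-42 \right)} = -864 + 6 \left(-42\right)^{2} = -864 + 6 \cdot 1764 = -864 + 10584 = 9720$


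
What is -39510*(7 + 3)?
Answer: -395100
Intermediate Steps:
-39510*(7 + 3) = -39510*10 = -878*450 = -395100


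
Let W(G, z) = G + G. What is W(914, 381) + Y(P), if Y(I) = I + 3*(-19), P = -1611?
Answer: 160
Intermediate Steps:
W(G, z) = 2*G
Y(I) = -57 + I (Y(I) = I - 57 = -57 + I)
W(914, 381) + Y(P) = 2*914 + (-57 - 1611) = 1828 - 1668 = 160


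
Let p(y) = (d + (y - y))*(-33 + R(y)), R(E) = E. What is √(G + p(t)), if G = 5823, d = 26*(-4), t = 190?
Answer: I*√10505 ≈ 102.49*I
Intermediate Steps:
d = -104
p(y) = 3432 - 104*y (p(y) = (-104 + (y - y))*(-33 + y) = (-104 + 0)*(-33 + y) = -104*(-33 + y) = 3432 - 104*y)
√(G + p(t)) = √(5823 + (3432 - 104*190)) = √(5823 + (3432 - 19760)) = √(5823 - 16328) = √(-10505) = I*√10505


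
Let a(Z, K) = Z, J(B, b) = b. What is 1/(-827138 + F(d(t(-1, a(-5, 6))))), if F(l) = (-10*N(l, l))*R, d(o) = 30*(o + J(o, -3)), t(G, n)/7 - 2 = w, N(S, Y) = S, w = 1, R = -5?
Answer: -1/800138 ≈ -1.2498e-6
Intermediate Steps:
t(G, n) = 21 (t(G, n) = 14 + 7*1 = 14 + 7 = 21)
d(o) = -90 + 30*o (d(o) = 30*(o - 3) = 30*(-3 + o) = -90 + 30*o)
F(l) = 50*l (F(l) = -10*l*(-5) = 50*l)
1/(-827138 + F(d(t(-1, a(-5, 6))))) = 1/(-827138 + 50*(-90 + 30*21)) = 1/(-827138 + 50*(-90 + 630)) = 1/(-827138 + 50*540) = 1/(-827138 + 27000) = 1/(-800138) = -1/800138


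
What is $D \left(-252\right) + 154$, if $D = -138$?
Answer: $34930$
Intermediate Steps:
$D \left(-252\right) + 154 = \left(-138\right) \left(-252\right) + 154 = 34776 + 154 = 34930$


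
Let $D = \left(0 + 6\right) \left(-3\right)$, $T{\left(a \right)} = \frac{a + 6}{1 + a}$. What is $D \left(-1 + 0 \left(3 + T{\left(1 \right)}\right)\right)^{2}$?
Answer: $-18$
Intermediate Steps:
$T{\left(a \right)} = \frac{6 + a}{1 + a}$
$D = -18$ ($D = 6 \left(-3\right) = -18$)
$D \left(-1 + 0 \left(3 + T{\left(1 \right)}\right)\right)^{2} = - 18 \left(-1 + 0 \left(3 + \frac{6 + 1}{1 + 1}\right)\right)^{2} = - 18 \left(-1 + 0 \left(3 + \frac{1}{2} \cdot 7\right)\right)^{2} = - 18 \left(-1 + 0 \left(3 + \frac{7}{2}\right)\right)^{2} = - 18 \left(-1 + 0 \cdot \frac{13}{2}\right)^{2} = - 18 \left(-1 + 0\right)^{2} = - 18 \left(-1\right)^{2} = \left(-18\right) 1 = -18$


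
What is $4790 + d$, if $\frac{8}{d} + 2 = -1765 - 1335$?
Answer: $\frac{7429286}{1551} \approx 4790.0$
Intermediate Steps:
$d = - \frac{4}{1551}$ ($d = \frac{8}{-2 - 3100} = \frac{8}{-3102} = 8 \left(- \frac{1}{3102}\right) = - \frac{4}{1551} \approx -0.002579$)
$4790 + d = 4790 - \frac{4}{1551} = \frac{7429286}{1551}$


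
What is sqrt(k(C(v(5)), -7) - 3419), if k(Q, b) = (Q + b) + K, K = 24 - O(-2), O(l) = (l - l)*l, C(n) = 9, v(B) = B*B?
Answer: 3*I*sqrt(377) ≈ 58.249*I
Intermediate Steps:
v(B) = B**2
O(l) = 0 (O(l) = 0*l = 0)
K = 24 (K = 24 - 1*0 = 24 + 0 = 24)
k(Q, b) = 24 + Q + b (k(Q, b) = (Q + b) + 24 = 24 + Q + b)
sqrt(k(C(v(5)), -7) - 3419) = sqrt((24 + 9 - 7) - 3419) = sqrt(26 - 3419) = sqrt(-3393) = 3*I*sqrt(377)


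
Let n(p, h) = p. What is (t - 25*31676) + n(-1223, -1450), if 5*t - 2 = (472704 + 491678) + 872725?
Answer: -2128506/5 ≈ -4.2570e+5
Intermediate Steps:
t = 1837109/5 (t = ⅖ + ((472704 + 491678) + 872725)/5 = ⅖ + (964382 + 872725)/5 = ⅖ + (⅕)*1837107 = ⅖ + 1837107/5 = 1837109/5 ≈ 3.6742e+5)
(t - 25*31676) + n(-1223, -1450) = (1837109/5 - 25*31676) - 1223 = (1837109/5 - 791900) - 1223 = -2122391/5 - 1223 = -2128506/5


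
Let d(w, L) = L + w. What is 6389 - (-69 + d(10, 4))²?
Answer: 3364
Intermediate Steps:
6389 - (-69 + d(10, 4))² = 6389 - (-69 + (4 + 10))² = 6389 - (-69 + 14)² = 6389 - 1*(-55)² = 6389 - 1*3025 = 6389 - 3025 = 3364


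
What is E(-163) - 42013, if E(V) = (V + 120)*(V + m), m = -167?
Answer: -27823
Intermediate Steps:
E(V) = (-167 + V)*(120 + V) (E(V) = (V + 120)*(V - 167) = (120 + V)*(-167 + V) = (-167 + V)*(120 + V))
E(-163) - 42013 = (-20040 + (-163)² - 47*(-163)) - 42013 = (-20040 + 26569 + 7661) - 42013 = 14190 - 42013 = -27823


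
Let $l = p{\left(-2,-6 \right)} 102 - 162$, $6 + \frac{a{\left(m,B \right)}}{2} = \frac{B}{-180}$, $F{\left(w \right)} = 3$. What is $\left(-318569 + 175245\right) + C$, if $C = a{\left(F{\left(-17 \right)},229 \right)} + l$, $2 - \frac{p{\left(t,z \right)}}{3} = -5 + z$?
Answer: $- \frac{12557029}{90} \approx -1.3952 \cdot 10^{5}$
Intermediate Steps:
$a{\left(m,B \right)} = -12 - \frac{B}{90}$ ($a{\left(m,B \right)} = -12 + 2 \frac{B}{-180} = -12 + 2 B \left(- \frac{1}{180}\right) = -12 + 2 \left(- \frac{B}{180}\right) = -12 - \frac{B}{90}$)
$p{\left(t,z \right)} = 21 - 3 z$ ($p{\left(t,z \right)} = 6 - 3 \left(-5 + z\right) = 6 - \left(-15 + 3 z\right) = 21 - 3 z$)
$l = 3816$ ($l = \left(21 - -18\right) 102 - 162 = \left(21 + 18\right) 102 - 162 = 39 \cdot 102 - 162 = 3978 - 162 = 3816$)
$C = \frac{342131}{90}$ ($C = \left(-12 - \frac{229}{90}\right) + 3816 = - \frac{1309}{90} + 3816 = \frac{342131}{90} \approx 3801.5$)
$\left(-318569 + 175245\right) + C = \left(-318569 + 175245\right) + \frac{342131}{90} = -143324 + \frac{342131}{90} = - \frac{12557029}{90}$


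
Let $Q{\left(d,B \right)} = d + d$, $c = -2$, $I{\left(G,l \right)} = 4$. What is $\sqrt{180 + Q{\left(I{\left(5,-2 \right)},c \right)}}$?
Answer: $2 \sqrt{47} \approx 13.711$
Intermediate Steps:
$Q{\left(d,B \right)} = 2 d$
$\sqrt{180 + Q{\left(I{\left(5,-2 \right)},c \right)}} = \sqrt{180 + 2 \cdot 4} = \sqrt{180 + 8} = \sqrt{188} = 2 \sqrt{47}$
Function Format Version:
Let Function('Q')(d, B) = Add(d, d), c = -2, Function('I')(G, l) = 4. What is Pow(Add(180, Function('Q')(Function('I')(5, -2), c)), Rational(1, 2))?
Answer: Mul(2, Pow(47, Rational(1, 2))) ≈ 13.711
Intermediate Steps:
Function('Q')(d, B) = Mul(2, d)
Pow(Add(180, Function('Q')(Function('I')(5, -2), c)), Rational(1, 2)) = Pow(Add(180, Mul(2, 4)), Rational(1, 2)) = Pow(Add(180, 8), Rational(1, 2)) = Pow(188, Rational(1, 2)) = Mul(2, Pow(47, Rational(1, 2)))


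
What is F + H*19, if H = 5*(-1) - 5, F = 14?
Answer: -176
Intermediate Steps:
H = -10 (H = -5 - 5 = -10)
F + H*19 = 14 - 10*19 = 14 - 190 = -176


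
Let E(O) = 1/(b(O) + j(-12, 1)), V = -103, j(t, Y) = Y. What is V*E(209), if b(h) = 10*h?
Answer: -103/2091 ≈ -0.049259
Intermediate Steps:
E(O) = 1/(1 + 10*O) (E(O) = 1/(10*O + 1) = 1/(1 + 10*O))
V*E(209) = -103/(1 + 10*209) = -103/(1 + 2090) = -103/2091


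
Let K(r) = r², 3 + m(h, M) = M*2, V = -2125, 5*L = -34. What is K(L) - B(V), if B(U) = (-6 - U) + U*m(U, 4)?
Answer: 213806/25 ≈ 8552.2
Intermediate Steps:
L = -34/5 (L = (⅕)*(-34) = -34/5 ≈ -6.8000)
m(h, M) = -3 + 2*M (m(h, M) = -3 + M*2 = -3 + 2*M)
B(U) = -6 + 4*U (B(U) = (-6 - U) + U*(-3 + 2*4) = (-6 - U) + U*(-3 + 8) = (-6 - U) + U*5 = (-6 - U) + 5*U = -6 + 4*U)
K(L) - B(V) = (-34/5)² - (-6 + 4*(-2125)) = 1156/25 - (-6 - 8500) = 1156/25 - 1*(-8506) = 1156/25 + 8506 = 213806/25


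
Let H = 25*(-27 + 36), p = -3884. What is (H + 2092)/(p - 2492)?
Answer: -2317/6376 ≈ -0.36339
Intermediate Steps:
H = 225 (H = 25*9 = 225)
(H + 2092)/(p - 2492) = (225 + 2092)/(-3884 - 2492) = 2317/(-6376) = 2317*(-1/6376) = -2317/6376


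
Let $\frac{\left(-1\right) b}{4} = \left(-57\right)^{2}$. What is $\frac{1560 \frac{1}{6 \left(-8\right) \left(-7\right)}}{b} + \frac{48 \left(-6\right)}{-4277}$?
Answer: $\frac{7445981}{111167784} \approx 0.06698$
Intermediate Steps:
$b = -12996$ ($b = - 4 \left(-57\right)^{2} = \left(-4\right) 3249 = -12996$)
$\frac{1560 \frac{1}{6 \left(-8\right) \left(-7\right)}}{b} + \frac{48 \left(-6\right)}{-4277} = \frac{1560 \frac{1}{6 \left(-8\right) \left(-7\right)}}{-12996} + \frac{48 \left(-6\right)}{-4277} = \frac{1560}{\left(-48\right) \left(-7\right)} \left(- \frac{1}{12996}\right) - - \frac{288}{4277} = \frac{1560}{336} \left(- \frac{1}{12996}\right) + \frac{288}{4277} = 1560 \cdot \frac{1}{336} \left(- \frac{1}{12996}\right) + \frac{288}{4277} = \frac{65}{14} \left(- \frac{1}{12996}\right) + \frac{288}{4277} = - \frac{65}{181944} + \frac{288}{4277} = \frac{7445981}{111167784}$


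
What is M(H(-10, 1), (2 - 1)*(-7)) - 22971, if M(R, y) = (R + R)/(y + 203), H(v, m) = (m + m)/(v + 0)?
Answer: -11255791/490 ≈ -22971.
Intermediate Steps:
H(v, m) = 2*m/v (H(v, m) = (2*m)/v = 2*m/v)
M(R, y) = 2*R/(203 + y) (M(R, y) = (2*R)/(203 + y) = 2*R/(203 + y))
M(H(-10, 1), (2 - 1)*(-7)) - 22971 = 2*(2*1/(-10))/(203 + (2 - 1)*(-7)) - 22971 = 2*(2*1*(-⅒))/(203 + 1*(-7)) - 22971 = 2*(-⅕)/(203 - 7) - 22971 = 2*(-⅕)/196 - 22971 = 2*(-⅕)*(1/196) - 22971 = -1/490 - 22971 = -11255791/490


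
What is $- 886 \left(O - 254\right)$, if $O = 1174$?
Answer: $-815120$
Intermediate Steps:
$- 886 \left(O - 254\right) = - 886 \left(1174 - 254\right) = \left(-886\right) 920 = -815120$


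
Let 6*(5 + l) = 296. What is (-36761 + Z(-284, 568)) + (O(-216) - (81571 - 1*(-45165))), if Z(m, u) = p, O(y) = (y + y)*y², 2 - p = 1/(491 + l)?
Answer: -32632132525/1606 ≈ -2.0319e+7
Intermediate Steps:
l = 133/3 (l = -5 + (⅙)*296 = -5 + 148/3 = 133/3 ≈ 44.333)
p = 3209/1606 (p = 2 - 1/(491 + 133/3) = 2 - 1/1606/3 = 2 - 1*3/1606 = 2 - 3/1606 = 3209/1606 ≈ 1.9981)
O(y) = 2*y³ (O(y) = (2*y)*y² = 2*y³)
Z(m, u) = 3209/1606
(-36761 + Z(-284, 568)) + (O(-216) - (81571 - 1*(-45165))) = (-36761 + 3209/1606) + (2*(-216)³ - (81571 - 1*(-45165))) = -59034957/1606 + (2*(-10077696) - (81571 + 45165)) = -59034957/1606 + (-20155392 - 1*126736) = -59034957/1606 + (-20155392 - 126736) = -59034957/1606 - 20282128 = -32632132525/1606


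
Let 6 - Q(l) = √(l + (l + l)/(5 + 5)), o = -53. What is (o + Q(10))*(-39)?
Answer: 1833 + 78*√3 ≈ 1968.1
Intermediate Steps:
Q(l) = 6 - √30*√l/5 (Q(l) = 6 - √(l + (l + l)/(5 + 5)) = 6 - √(l + (2*l)/10) = 6 - √(l + (2*l)*(⅒)) = 6 - √(l + l/5) = 6 - √(6*l/5) = 6 - √30*√l/5)
(o + Q(10))*(-39) = (-53 + (6 - √30*√10/5))*(-39) = (-53 + (6 - 2*√3))*(-39) = (-47 - 2*√3)*(-39) = 1833 + 78*√3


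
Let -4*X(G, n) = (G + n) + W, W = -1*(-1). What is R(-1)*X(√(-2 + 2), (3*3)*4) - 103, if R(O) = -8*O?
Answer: -177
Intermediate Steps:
W = 1
X(G, n) = -¼ - G/4 - n/4 (X(G, n) = -((G + n) + 1)/4 = -(1 + G + n)/4 = -¼ - G/4 - n/4)
R(-1)*X(√(-2 + 2), (3*3)*4) - 103 = (-8*(-1))*(-¼ - √(-2 + 2)/4 - 3*3*4/4) - 103 = 8*(-¼ - √0/4 - 9*4/4) - 103 = 8*(-¼ - ¼*0 - ¼*36) - 103 = 8*(-¼ + 0 - 9) - 103 = 8*(-37/4) - 103 = -74 - 103 = -177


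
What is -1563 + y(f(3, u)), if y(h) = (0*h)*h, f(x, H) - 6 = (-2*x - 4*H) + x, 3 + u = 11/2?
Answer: -1563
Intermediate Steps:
u = 5/2 (u = -3 + 11/2 = 5/2 ≈ 2.5000)
f(x, H) = 6 - x - 4*H (f(x, H) = 6 + ((-2*x - 4*H) + x) = 6 + ((-4*H - 2*x) + x) = 6 + (-x - 4*H) = 6 - x - 4*H)
y(h) = 0 (y(h) = 0*h = 0)
-1563 + y(f(3, u)) = -1563 + 0 = -1563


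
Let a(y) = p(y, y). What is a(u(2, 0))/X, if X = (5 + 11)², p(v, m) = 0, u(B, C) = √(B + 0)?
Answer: 0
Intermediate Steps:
u(B, C) = √B
a(y) = 0
X = 256 (X = 16² = 256)
a(u(2, 0))/X = 0/256 = 0*(1/256) = 0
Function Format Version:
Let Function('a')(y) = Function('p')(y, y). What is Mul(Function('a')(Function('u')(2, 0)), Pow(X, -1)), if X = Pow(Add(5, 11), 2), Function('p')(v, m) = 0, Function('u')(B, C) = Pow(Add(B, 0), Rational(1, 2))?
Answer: 0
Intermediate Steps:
Function('u')(B, C) = Pow(B, Rational(1, 2))
Function('a')(y) = 0
X = 256 (X = Pow(16, 2) = 256)
Mul(Function('a')(Function('u')(2, 0)), Pow(X, -1)) = Mul(0, Pow(256, -1)) = Mul(0, Rational(1, 256)) = 0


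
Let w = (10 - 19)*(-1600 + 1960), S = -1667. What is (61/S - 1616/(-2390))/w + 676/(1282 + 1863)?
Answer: 871818717331/4059748787400 ≈ 0.21475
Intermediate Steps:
w = -3240 (w = -9*360 = -3240)
(61/S - 1616/(-2390))/w + 676/(1282 + 1863) = (61/(-1667) - 1616/(-2390))/(-3240) + 676/(1282 + 1863) = (61*(-1/1667) - 1616*(-1/2390))*(-1/3240) + 676/3145 = (-61/1667 + 808/1195)*(-1/3240) + 676*(1/3145) = (1274041/1992065)*(-1/3240) + 676/3145 = -1274041/6454290600 + 676/3145 = 871818717331/4059748787400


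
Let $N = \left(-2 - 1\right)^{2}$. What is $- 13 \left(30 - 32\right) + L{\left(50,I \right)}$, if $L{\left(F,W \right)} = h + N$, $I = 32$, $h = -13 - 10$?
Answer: $12$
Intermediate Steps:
$h = -23$ ($h = -13 - 10 = -23$)
$N = 9$ ($N = \left(-3\right)^{2} = 9$)
$L{\left(F,W \right)} = -14$ ($L{\left(F,W \right)} = -23 + 9 = -14$)
$- 13 \left(30 - 32\right) + L{\left(50,I \right)} = - 13 \left(30 - 32\right) - 14 = - 13 \left(-2\right) - 14 = \left(-1\right) \left(-26\right) - 14 = 26 - 14 = 12$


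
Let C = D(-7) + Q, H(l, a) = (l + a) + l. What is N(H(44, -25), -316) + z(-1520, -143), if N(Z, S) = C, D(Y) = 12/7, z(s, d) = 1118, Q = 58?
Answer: 8244/7 ≈ 1177.7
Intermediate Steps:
D(Y) = 12/7 (D(Y) = 12*(⅐) = 12/7)
H(l, a) = a + 2*l (H(l, a) = (a + l) + l = a + 2*l)
C = 418/7 (C = 12/7 + 58 = 418/7 ≈ 59.714)
N(Z, S) = 418/7
N(H(44, -25), -316) + z(-1520, -143) = 418/7 + 1118 = 8244/7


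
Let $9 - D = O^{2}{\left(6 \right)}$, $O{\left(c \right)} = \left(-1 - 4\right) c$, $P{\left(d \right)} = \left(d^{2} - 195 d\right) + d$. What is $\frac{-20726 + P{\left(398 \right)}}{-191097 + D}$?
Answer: $- \frac{30233}{95994} \approx -0.31495$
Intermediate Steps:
$P{\left(d \right)} = d^{2} - 194 d$
$O{\left(c \right)} = - 5 c$
$D = -891$ ($D = 9 - \left(\left(-5\right) 6\right)^{2} = 9 - \left(-30\right)^{2} = 9 - 900 = -891$)
$\frac{-20726 + P{\left(398 \right)}}{-191097 + D} = \frac{-20726 + 398 \left(-194 + 398\right)}{-191097 - 891} = \frac{-20726 + 398 \cdot 204}{-191988} = \left(-20726 + 81192\right) \left(- \frac{1}{191988}\right) = 60466 \left(- \frac{1}{191988}\right) = - \frac{30233}{95994}$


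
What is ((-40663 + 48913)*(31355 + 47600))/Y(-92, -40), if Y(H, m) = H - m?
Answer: -325689375/26 ≈ -1.2527e+7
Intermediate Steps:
((-40663 + 48913)*(31355 + 47600))/Y(-92, -40) = ((-40663 + 48913)*(31355 + 47600))/(-92 - 1*(-40)) = (8250*78955)/(-92 + 40) = 651378750/(-52) = 651378750*(-1/52) = -325689375/26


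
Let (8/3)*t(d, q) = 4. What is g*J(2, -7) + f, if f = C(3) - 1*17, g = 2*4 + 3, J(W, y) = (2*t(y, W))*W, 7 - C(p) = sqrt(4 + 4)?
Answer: 56 - 2*sqrt(2) ≈ 53.172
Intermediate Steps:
t(d, q) = 3/2 (t(d, q) = (3/8)*4 = 3/2)
C(p) = 7 - 2*sqrt(2) (C(p) = 7 - sqrt(4 + 4) = 7 - sqrt(8) = 7 - 2*sqrt(2))
J(W, y) = 3*W (J(W, y) = (2*(3/2))*W = 3*W)
g = 11 (g = 8 + 3 = 11)
f = -10 - 2*sqrt(2) (f = (7 - 2*sqrt(2)) - 1*17 = (7 - 2*sqrt(2)) - 17 = -10 - 2*sqrt(2) ≈ -12.828)
g*J(2, -7) + f = 11*(3*2) + (-10 - 2*sqrt(2)) = 11*6 + (-10 - 2*sqrt(2)) = 66 + (-10 - 2*sqrt(2)) = 56 - 2*sqrt(2)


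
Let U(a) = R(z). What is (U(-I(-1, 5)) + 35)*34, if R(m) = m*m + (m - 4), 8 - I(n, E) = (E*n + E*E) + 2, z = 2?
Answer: 1258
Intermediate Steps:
I(n, E) = 6 - E² - E*n (I(n, E) = 8 - ((E*n + E*E) + 2) = 8 - ((E*n + E²) + 2) = 8 - ((E² + E*n) + 2) = 8 - (2 + E² + E*n) = 8 + (-2 - E² - E*n) = 6 - E² - E*n)
R(m) = -4 + m + m² (R(m) = m² + (-4 + m) = -4 + m + m²)
U(a) = 2 (U(a) = -4 + 2 + 2² = -4 + 2 + 4 = 2)
(U(-I(-1, 5)) + 35)*34 = (2 + 35)*34 = 37*34 = 1258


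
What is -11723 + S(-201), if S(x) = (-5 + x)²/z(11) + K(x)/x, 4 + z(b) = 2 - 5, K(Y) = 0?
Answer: -124497/7 ≈ -17785.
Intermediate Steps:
z(b) = -7 (z(b) = -4 + (2 - 5) = -4 - 3 = -7)
S(x) = -(-5 + x)²/7 (S(x) = (-5 + x)²/(-7) + 0/x = (-5 + x)²*(-⅐) + 0 = -(-5 + x)²/7 + 0 = -(-5 + x)²/7)
-11723 + S(-201) = -11723 - (-5 - 201)²/7 = -11723 - ⅐*(-206)² = -11723 - ⅐*42436 = -11723 - 42436/7 = -124497/7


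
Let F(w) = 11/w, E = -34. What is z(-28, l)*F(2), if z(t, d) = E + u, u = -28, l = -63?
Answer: -341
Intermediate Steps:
z(t, d) = -62 (z(t, d) = -34 - 28 = -62)
z(-28, l)*F(2) = -682/2 = -62*11/2 = -341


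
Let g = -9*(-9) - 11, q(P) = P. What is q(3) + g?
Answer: 73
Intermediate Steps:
g = 70 (g = 81 - 11 = 70)
q(3) + g = 3 + 70 = 73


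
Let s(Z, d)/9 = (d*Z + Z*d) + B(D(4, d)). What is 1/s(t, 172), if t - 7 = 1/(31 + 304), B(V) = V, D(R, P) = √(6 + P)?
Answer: 45058840/976901640789 - 112225*√178/5861409844734 ≈ 4.5869e-5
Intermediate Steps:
t = 2346/335 (t = 7 + 1/(31 + 304) = 7 + 1/335 = 2346/335 ≈ 7.0030)
s(Z, d) = 9*√(6 + d) + 18*Z*d (s(Z, d) = 9*((d*Z + Z*d) + √(6 + d)) = 9*((Z*d + Z*d) + √(6 + d)) = 9*(2*Z*d + √(6 + d)) = 9*(√(6 + d) + 2*Z*d) = 9*√(6 + d) + 18*Z*d)
1/s(t, 172) = 1/(9*√(6 + 172) + 18*(2346/335)*172) = 1/(9*√178 + 7263216/335) = 1/(7263216/335 + 9*√178)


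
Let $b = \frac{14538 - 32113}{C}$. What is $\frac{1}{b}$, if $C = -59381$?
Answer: $\frac{59381}{17575} \approx 3.3787$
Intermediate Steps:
$b = \frac{17575}{59381}$ ($b = \frac{14538 - 32113}{-59381} = \left(14538 - 32113\right) \left(- \frac{1}{59381}\right) = \left(-17575\right) \left(- \frac{1}{59381}\right) = \frac{17575}{59381} \approx 0.29597$)
$\frac{1}{b} = \frac{1}{\frac{17575}{59381}} = \frac{59381}{17575}$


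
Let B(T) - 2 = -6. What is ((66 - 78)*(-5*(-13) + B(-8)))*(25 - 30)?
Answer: 3660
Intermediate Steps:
B(T) = -4 (B(T) = 2 - 6 = -4)
((66 - 78)*(-5*(-13) + B(-8)))*(25 - 30) = ((66 - 78)*(-5*(-13) - 4))*(25 - 30) = -12*(65 - 4)*(-5) = -12*61*(-5) = -732*(-5) = 3660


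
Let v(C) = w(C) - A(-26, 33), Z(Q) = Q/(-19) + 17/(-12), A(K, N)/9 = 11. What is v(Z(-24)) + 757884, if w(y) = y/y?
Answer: 757786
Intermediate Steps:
w(y) = 1
A(K, N) = 99 (A(K, N) = 9*11 = 99)
Z(Q) = -17/12 - Q/19 (Z(Q) = Q*(-1/19) + 17*(-1/12) = -Q/19 - 17/12 = -17/12 - Q/19)
v(C) = -98 (v(C) = 1 - 1*99 = 1 - 99 = -98)
v(Z(-24)) + 757884 = -98 + 757884 = 757786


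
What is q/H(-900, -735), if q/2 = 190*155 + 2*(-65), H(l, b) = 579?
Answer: 58640/579 ≈ 101.28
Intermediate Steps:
q = 58640 (q = 2*(190*155 + 2*(-65)) = 2*(29450 - 130) = 2*29320 = 58640)
q/H(-900, -735) = 58640/579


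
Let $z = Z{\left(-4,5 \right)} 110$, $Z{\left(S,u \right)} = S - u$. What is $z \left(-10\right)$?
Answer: $9900$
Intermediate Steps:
$z = -990$ ($z = \left(-4 - 5\right) 110 = \left(-9\right) 110 = -990$)
$z \left(-10\right) = \left(-990\right) \left(-10\right) = 9900$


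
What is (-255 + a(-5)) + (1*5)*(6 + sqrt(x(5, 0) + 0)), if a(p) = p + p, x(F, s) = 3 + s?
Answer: -235 + 5*sqrt(3) ≈ -226.34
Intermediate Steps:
a(p) = 2*p
(-255 + a(-5)) + (1*5)*(6 + sqrt(x(5, 0) + 0)) = (-255 + 2*(-5)) + (1*5)*(6 + sqrt((3 + 0) + 0)) = (-255 - 10) + 5*(6 + sqrt(3 + 0)) = -265 + 5*(6 + sqrt(3)) = -265 + (30 + 5*sqrt(3)) = -235 + 5*sqrt(3)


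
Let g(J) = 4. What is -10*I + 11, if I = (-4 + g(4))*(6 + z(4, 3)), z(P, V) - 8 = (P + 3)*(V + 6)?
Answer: 11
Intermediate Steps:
z(P, V) = 8 + (3 + P)*(6 + V) (z(P, V) = 8 + (P + 3)*(V + 6) = 8 + (3 + P)*(6 + V))
I = 0 (I = (-4 + 4)*(6 + (26 + 3*3 + 6*4 + 4*3)) = 0*(6 + (26 + 9 + 24 + 12)) = 0*(6 + 71) = 0*77 = 0)
-10*I + 11 = -10*0 + 11 = 0 + 11 = 11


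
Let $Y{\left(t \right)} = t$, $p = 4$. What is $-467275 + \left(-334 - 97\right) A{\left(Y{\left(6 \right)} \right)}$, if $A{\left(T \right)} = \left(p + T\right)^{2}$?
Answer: $-510375$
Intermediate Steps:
$A{\left(T \right)} = \left(4 + T\right)^{2}$
$-467275 + \left(-334 - 97\right) A{\left(Y{\left(6 \right)} \right)} = -467275 + \left(-334 - 97\right) \left(4 + 6\right)^{2} = -467275 - 431 \cdot 10^{2} = -467275 - 43100 = -510375$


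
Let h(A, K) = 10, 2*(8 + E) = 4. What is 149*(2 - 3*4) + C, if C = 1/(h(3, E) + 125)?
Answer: -201149/135 ≈ -1490.0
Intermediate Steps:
E = -6 (E = -8 + (1/2)*4 = -8 + 2 = -6)
C = 1/135 (C = 1/(10 + 125) = 1/135 ≈ 0.0074074)
149*(2 - 3*4) + C = 149*(2 - 3*4) + 1/135 = 149*(2 - 12) + 1/135 = 149*(-10) + 1/135 = -1490 + 1/135 = -201149/135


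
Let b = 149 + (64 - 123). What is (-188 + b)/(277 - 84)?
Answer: -98/193 ≈ -0.50777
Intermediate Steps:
b = 90 (b = 149 - 59 = 90)
(-188 + b)/(277 - 84) = (-188 + 90)/(277 - 84) = -98/193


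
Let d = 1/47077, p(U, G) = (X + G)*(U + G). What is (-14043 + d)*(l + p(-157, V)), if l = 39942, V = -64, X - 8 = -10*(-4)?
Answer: -28743406234180/47077 ≈ -6.1056e+8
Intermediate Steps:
X = 48 (X = 8 - 10*(-4) = 8 + 40 = 48)
p(U, G) = (48 + G)*(G + U) (p(U, G) = (48 + G)*(U + G) = (48 + G)*(G + U))
d = 1/47077 ≈ 2.1242e-5
(-14043 + d)*(l + p(-157, V)) = (-14043 + 1/47077)*(39942 + ((-64)² + 48*(-64) + 48*(-157) - 64*(-157))) = -661102310*(39942 + (4096 - 3072 - 7536 + 10048))/47077 = -661102310*(39942 + 3536)/47077 = -661102310/47077*43478 = -28743406234180/47077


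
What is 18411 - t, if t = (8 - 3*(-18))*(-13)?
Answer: 19217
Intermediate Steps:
t = -806 (t = (8 + 54)*(-13) = 62*(-13) = -806)
18411 - t = 18411 - 1*(-806) = 18411 + 806 = 19217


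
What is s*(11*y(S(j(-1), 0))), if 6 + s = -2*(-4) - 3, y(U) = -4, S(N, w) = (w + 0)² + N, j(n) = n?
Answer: 44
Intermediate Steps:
S(N, w) = N + w² (S(N, w) = w² + N = N + w²)
s = -1 (s = -6 + (-2*(-4) - 3) = -6 + (8 - 3) = -6 + 5 = -1)
s*(11*y(S(j(-1), 0))) = -11*(-4) = -1*(-44) = 44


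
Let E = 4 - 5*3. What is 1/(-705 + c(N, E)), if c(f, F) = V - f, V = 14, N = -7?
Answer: -1/684 ≈ -0.0014620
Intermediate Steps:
E = -11 (E = 4 - 15 = -11)
c(f, F) = 14 - f
1/(-705 + c(N, E)) = 1/(-705 + (14 - 1*(-7))) = 1/(-705 + (14 + 7)) = 1/(-705 + 21) = 1/(-684) = -1/684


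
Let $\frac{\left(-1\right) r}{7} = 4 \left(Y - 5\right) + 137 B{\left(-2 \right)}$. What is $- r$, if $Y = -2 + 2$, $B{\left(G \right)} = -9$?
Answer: $-8771$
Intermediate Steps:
$Y = 0$
$r = 8771$ ($r = - 7 \left(4 \left(0 - 5\right) + 137 \left(-9\right)\right) = - 7 \left(4 \left(-5\right) - 1233\right) = - 7 \left(-20 - 1233\right) = \left(-7\right) \left(-1253\right) = 8771$)
$- r = \left(-1\right) 8771 = -8771$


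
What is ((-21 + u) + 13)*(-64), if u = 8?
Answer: 0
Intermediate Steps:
((-21 + u) + 13)*(-64) = ((-21 + 8) + 13)*(-64) = (-13 + 13)*(-64) = 0*(-64) = 0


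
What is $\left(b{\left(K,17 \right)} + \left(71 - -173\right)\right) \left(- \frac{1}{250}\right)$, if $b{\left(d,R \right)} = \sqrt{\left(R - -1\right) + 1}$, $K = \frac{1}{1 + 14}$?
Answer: $- \frac{122}{125} - \frac{\sqrt{19}}{250} \approx -0.99344$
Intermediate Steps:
$K = \frac{1}{15} \approx 0.066667$
$b{\left(d,R \right)} = \sqrt{2 + R}$ ($b{\left(d,R \right)} = \sqrt{\left(R + 1\right) + 1} = \sqrt{\left(1 + R\right) + 1} = \sqrt{2 + R}$)
$\left(b{\left(K,17 \right)} + \left(71 - -173\right)\right) \left(- \frac{1}{250}\right) = \left(\sqrt{2 + 17} + \left(71 - -173\right)\right) \left(- \frac{1}{250}\right) = \left(\sqrt{19} + \left(71 + 173\right)\right) \left(\left(-1\right) \frac{1}{250}\right) = \left(\sqrt{19} + 244\right) \left(- \frac{1}{250}\right) = \left(244 + \sqrt{19}\right) \left(- \frac{1}{250}\right) = - \frac{122}{125} - \frac{\sqrt{19}}{250}$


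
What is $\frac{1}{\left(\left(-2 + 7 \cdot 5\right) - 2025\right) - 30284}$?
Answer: $- \frac{1}{32276} \approx -3.0983 \cdot 10^{-5}$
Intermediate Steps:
$\frac{1}{\left(\left(-2 + 7 \cdot 5\right) - 2025\right) - 30284} = \frac{1}{\left(\left(-2 + 35\right) - 2025\right) - 30284} = \frac{1}{\left(33 - 2025\right) - 30284} = \frac{1}{-1992 - 30284} = \frac{1}{-32276} = - \frac{1}{32276}$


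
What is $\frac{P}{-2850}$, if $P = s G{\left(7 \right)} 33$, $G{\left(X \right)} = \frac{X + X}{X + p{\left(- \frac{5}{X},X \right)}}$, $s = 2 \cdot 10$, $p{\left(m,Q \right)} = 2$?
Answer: $- \frac{308}{855} \approx -0.36023$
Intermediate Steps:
$s = 20$
$G{\left(X \right)} = \frac{2 X}{2 + X}$ ($G{\left(X \right)} = \frac{X + X}{X + 2} = \frac{2 X}{2 + X}$)
$P = \frac{3080}{3}$ ($P = 20 \cdot 2 \cdot 7 \frac{1}{2 + 7} \cdot 33 = 20 \cdot 2 \cdot 7 \cdot \frac{1}{9} \cdot 33 = 20 \cdot \frac{14}{9} \cdot 33 = \frac{280}{9} \cdot 33 = \frac{3080}{3} \approx 1026.7$)
$\frac{P}{-2850} = \frac{3080}{3 \left(-2850\right)} = \frac{3080}{3} \left(- \frac{1}{2850}\right) = - \frac{308}{855}$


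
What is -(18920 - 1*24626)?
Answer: 5706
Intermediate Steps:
-(18920 - 1*24626) = -(18920 - 24626) = -1*(-5706) = 5706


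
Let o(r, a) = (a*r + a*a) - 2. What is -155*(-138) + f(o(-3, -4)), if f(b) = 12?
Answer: 21402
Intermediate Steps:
o(r, a) = -2 + a**2 + a*r (o(r, a) = (a*r + a**2) - 2 = (a**2 + a*r) - 2 = -2 + a**2 + a*r)
-155*(-138) + f(o(-3, -4)) = -155*(-138) + 12 = 21390 + 12 = 21402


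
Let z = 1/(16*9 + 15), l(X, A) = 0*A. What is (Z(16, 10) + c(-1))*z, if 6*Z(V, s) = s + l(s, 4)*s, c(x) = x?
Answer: 2/477 ≈ 0.0041929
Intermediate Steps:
l(X, A) = 0
z = 1/159 (z = 1/(144 + 15) = 1/159 ≈ 0.0062893)
Z(V, s) = s/6 (Z(V, s) = (s + 0*s)/6 = (s + 0)/6 = s/6)
(Z(16, 10) + c(-1))*z = ((⅙)*10 - 1)*(1/159) = (5/3 - 1)*(1/159) = (⅔)*(1/159) = 2/477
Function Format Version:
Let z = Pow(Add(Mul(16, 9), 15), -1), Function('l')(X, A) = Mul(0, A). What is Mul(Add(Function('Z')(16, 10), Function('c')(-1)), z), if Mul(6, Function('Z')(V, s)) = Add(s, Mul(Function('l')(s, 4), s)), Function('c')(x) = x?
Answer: Rational(2, 477) ≈ 0.0041929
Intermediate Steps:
Function('l')(X, A) = 0
z = Rational(1, 159) (z = Pow(Add(144, 15), -1) = Pow(159, -1) = Rational(1, 159) ≈ 0.0062893)
Function('Z')(V, s) = Mul(Rational(1, 6), s) (Function('Z')(V, s) = Mul(Rational(1, 6), Add(s, Mul(0, s))) = Mul(Rational(1, 6), Add(s, 0)) = Mul(Rational(1, 6), s))
Mul(Add(Function('Z')(16, 10), Function('c')(-1)), z) = Mul(Add(Mul(Rational(1, 6), 10), -1), Rational(1, 159)) = Mul(Add(Rational(5, 3), -1), Rational(1, 159)) = Mul(Rational(2, 3), Rational(1, 159)) = Rational(2, 477)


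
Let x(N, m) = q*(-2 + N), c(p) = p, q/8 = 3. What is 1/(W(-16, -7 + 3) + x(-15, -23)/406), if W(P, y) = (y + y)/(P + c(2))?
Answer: -203/88 ≈ -2.3068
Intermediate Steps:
q = 24 (q = 8*3 = 24)
x(N, m) = -48 + 24*N (x(N, m) = 24*(-2 + N) = -48 + 24*N)
W(P, y) = 2*y/(2 + P) (W(P, y) = (y + y)/(P + 2) = (2*y)/(2 + P) = 2*y/(2 + P))
1/(W(-16, -7 + 3) + x(-15, -23)/406) = 1/(2*(-7 + 3)/(2 - 16) + (-48 + 24*(-15))/406) = 1/(2*(-4)/(-14) + (-48 - 360)*(1/406)) = 1/(2*(-4)*(-1/14) - 408*1/406) = 1/(4/7 - 204/203) = 1/(-88/203) = -203/88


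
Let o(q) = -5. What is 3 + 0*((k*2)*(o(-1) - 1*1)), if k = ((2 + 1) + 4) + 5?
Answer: 3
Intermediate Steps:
k = 12 (k = (3 + 4) + 5 = 7 + 5 = 12)
3 + 0*((k*2)*(o(-1) - 1*1)) = 3 + 0*((12*2)*(-5 - 1*1)) = 3 + 0*(24*(-5 - 1)) = 3 + 0*(24*(-6)) = 3 + 0*(-144) = 3 + 0 = 3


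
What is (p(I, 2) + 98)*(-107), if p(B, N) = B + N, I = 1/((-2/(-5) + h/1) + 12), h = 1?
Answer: -717435/67 ≈ -10708.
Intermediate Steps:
I = 5/67 (I = 1/((-2/(-5) + 1/1) + 12) = 1/((-2*(-⅕) + 1*1) + 12) = 1/((⅖ + 1) + 12) = 1/(7/5 + 12) = 1/(67/5) = 5/67 ≈ 0.074627)
(p(I, 2) + 98)*(-107) = ((5/67 + 2) + 98)*(-107) = (139/67 + 98)*(-107) = (6705/67)*(-107) = -717435/67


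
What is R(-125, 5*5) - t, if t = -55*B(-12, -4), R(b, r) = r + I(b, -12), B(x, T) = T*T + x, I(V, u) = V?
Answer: 120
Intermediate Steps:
B(x, T) = x + T² (B(x, T) = T² + x = x + T²)
R(b, r) = b + r (R(b, r) = r + b = b + r)
t = -220 (t = -55*(-12 + (-4)²) = -55*(-12 + 16) = -55*4 = -220)
R(-125, 5*5) - t = (-125 + 5*5) - 1*(-220) = (-125 + 25) + 220 = -100 + 220 = 120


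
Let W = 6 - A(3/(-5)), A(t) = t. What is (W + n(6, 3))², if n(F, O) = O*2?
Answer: 3969/25 ≈ 158.76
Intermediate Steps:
n(F, O) = 2*O
W = 33/5 (W = 6 - 3/(-5) = 6 - 3*(-1)/5 = 6 - 1*(-⅗) = 6 + ⅗ = 33/5 ≈ 6.6000)
(W + n(6, 3))² = (33/5 + 2*3)² = (33/5 + 6)² = (63/5)² = 3969/25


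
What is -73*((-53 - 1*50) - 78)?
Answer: 13213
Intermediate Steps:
-73*((-53 - 1*50) - 78) = -73*((-53 - 50) - 78) = -73*(-103 - 78) = -73*(-181) = 13213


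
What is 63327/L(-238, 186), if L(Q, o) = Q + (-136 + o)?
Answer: -63327/188 ≈ -336.85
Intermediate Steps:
L(Q, o) = -136 + Q + o
63327/L(-238, 186) = 63327/(-136 - 238 + 186) = 63327/(-188) = 63327*(-1/188) = -63327/188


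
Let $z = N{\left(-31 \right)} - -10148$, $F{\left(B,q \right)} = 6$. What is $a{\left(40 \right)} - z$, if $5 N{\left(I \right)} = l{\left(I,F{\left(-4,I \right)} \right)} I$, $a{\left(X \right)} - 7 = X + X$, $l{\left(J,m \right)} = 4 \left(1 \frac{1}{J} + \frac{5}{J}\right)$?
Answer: $- \frac{50329}{5} \approx -10066.0$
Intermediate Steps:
$l{\left(J,m \right)} = \frac{24}{J}$ ($l{\left(J,m \right)} = 4 \left(\frac{1}{J} + \frac{5}{J}\right) = 4 \frac{6}{J} = \frac{24}{J}$)
$a{\left(X \right)} = 7 + 2 X$ ($a{\left(X \right)} = 7 + \left(X + X\right) = 7 + 2 X$)
$N{\left(I \right)} = \frac{24}{5}$ ($N{\left(I \right)} = \frac{\frac{24}{I} I}{5} = \frac{1}{5} \cdot 24 = \frac{24}{5}$)
$z = \frac{50764}{5}$ ($z = \frac{24}{5} - -10148 = \frac{24}{5} + 10148 = \frac{50764}{5} \approx 10153.0$)
$a{\left(40 \right)} - z = \left(7 + 2 \cdot 40\right) - \frac{50764}{5} = \left(7 + 80\right) - \frac{50764}{5} = 87 - \frac{50764}{5} = - \frac{50329}{5}$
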